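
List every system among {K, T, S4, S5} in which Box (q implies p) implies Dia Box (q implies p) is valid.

T-tableau for the negation not (Box (q implies p) implies Dia Box (q implies p)):
1. not (Box (q implies p) implies Dia Box (q implies p)), u
2. Box (q implies p), u
3. not Dia Box (q implies p), u
4. q implies p, u
5. not Box (q implies p), u
6. p, u
7. not (q implies p), v
8. q, v
9. not p, v
10. q implies p, v
11. not Box (q implies p), v
12. p, v
Accessibility: uRu, uRv, vRv
Branch closes: p and not p both at v.
Every branch closes (one shown): valid in T, hence also in S4, S5 (every theorem of T is a theorem of S4 and S5).
K-tableau for the negation not (Box (q implies p) implies Dia Box (q implies p)):
1. not (Box (q implies p) implies Dia Box (q implies p)), u
2. Box (q implies p), u
3. not Dia Box (q implies p), u
Complete open branch: countermodel on a K-frame, so not valid in K.

T, S4, S5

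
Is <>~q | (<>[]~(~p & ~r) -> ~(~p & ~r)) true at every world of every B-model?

Valid in B

Tableau for the negation ~(<>~q | (<>[]~(~p & ~r) -> ~(~p & ~r))):
1. ~(<>~q | (<>[]~(~p & ~r) -> ~(~p & ~r))), 0
2. ~<>~q, 0   [~|-rule on 1]
3. ~(<>[]~(~p & ~r) -> ~(~p & ~r)), 0   [~|-rule on 1]
4. <>[]~(~p & ~r), 0   [~->-rule on 3]
5. ~p & ~r, 0   [~->-rule on 3]
6. ~p, 0   [&-rule on 5]
7. ~r, 0   [&-rule on 5]
8. q, 0   [~<>-rule on 2 via 0R0]
9. []~(~p & ~r), 1   [<>-rule on 4: fresh world 1, 0R1]
10. q, 1   [~<>-rule on 2 via 0R1]
11. ~(~p & ~r), 0   [[]-rule on 9 via 1R0]
12. ~(~p & ~r), 1   [[]-rule on 9 via 1R1]
13. r, 0   [~&-rule on 11 (branches; this branch)]
Accessibility: 0R0, 0R1, 1R0, 1R1
Branch closes: r and ~r both at 0.
All branches of the negation close; one closing branch shown above.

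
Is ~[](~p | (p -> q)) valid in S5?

Tableau for the negation [](~p | (p -> q)):
1. [](~p | (p -> q)), 0
2. ~p | (p -> q), 0
3. p -> q, 0
4. q, 0
Accessibility: 0R0
The negation has an open branch (countermodel exists).

Not valid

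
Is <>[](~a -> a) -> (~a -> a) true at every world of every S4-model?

Not valid

Tableau for the negation ~(<>[](~a -> a) -> (~a -> a)):
1. ~(<>[](~a -> a) -> (~a -> a)), 0
2. <>[](~a -> a), 0
3. ~(~a -> a), 0
4. ~a, 0
5. [](~a -> a), 1
6. ~a -> a, 1
7. a, 1
Accessibility: 0R0, 0R1, 1R1
The negation has an open branch (countermodel exists).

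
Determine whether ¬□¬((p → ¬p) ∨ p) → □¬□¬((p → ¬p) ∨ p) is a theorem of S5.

Tableau for the negation ¬(¬□¬((p → ¬p) ∨ p) → □¬□¬((p → ¬p) ∨ p)):
1. ¬(¬□¬((p → ¬p) ∨ p) → □¬□¬((p → ¬p) ∨ p)), u
2. ¬□¬((p → ¬p) ∨ p), u   [¬→-rule on 1]
3. ¬□¬□¬((p → ¬p) ∨ p), u   [¬→-rule on 1]
4. (p → ¬p) ∨ p, v   [¬□-rule on 2: fresh world v, uRv]
5. p → ¬p, v   [∨-rule on 4 (branches; this branch)]
6. ¬p, v   [→-rule on 5 (branches; this branch)]
7. □¬((p → ¬p) ∨ p), w   [¬□-rule on 3: fresh world w, uRw]
8. ¬((p → ¬p) ∨ p), u   [□-rule on 7 via wRu]
9. ¬(p → ¬p), u   [¬∨-rule on 8]
10. ¬p, u   [¬∨-rule on 8]
11. p, u   [¬→-rule on 9]
Accessibility: uRu, uRv, uRw, vRu, vRv, vRw, wRu, wRv, wRw
Branch closes: p and ¬p both at u.
All branches of the negation close; one closing branch shown above.

Valid in S5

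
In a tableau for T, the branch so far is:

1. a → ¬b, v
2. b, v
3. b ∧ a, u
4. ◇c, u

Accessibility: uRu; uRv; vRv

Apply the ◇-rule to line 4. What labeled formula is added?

a fresh world w with uRw, and c at w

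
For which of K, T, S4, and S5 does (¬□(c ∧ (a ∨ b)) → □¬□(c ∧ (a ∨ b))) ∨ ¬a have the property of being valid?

S4-tableau for the negation ¬((¬□(c ∧ (a ∨ b)) → □¬□(c ∧ (a ∨ b))) ∨ ¬a):
1. ¬((¬□(c ∧ (a ∨ b)) → □¬□(c ∧ (a ∨ b))) ∨ ¬a), w0
2. ¬(¬□(c ∧ (a ∨ b)) → □¬□(c ∧ (a ∨ b))), w0
3. a, w0
4. ¬□(c ∧ (a ∨ b)), w0
5. ¬□¬□(c ∧ (a ∨ b)), w0
6. ¬(c ∧ (a ∨ b)), w1
7. ¬(a ∨ b), w1
8. ¬a, w1
9. ¬b, w1
10. □(c ∧ (a ∨ b)), w2
11. c ∧ (a ∨ b), w2
12. c, w2
13. a ∨ b, w2
14. b, w2
Accessibility: w0Rw0, w0Rw1, w0Rw2, w1Rw1, w2Rw2
Complete open branch: countermodel on an S4-frame, so not valid in S4, nor in K, T (the same frame is also a K-frame and a T-frame).
S5-tableau for the negation ¬((¬□(c ∧ (a ∨ b)) → □¬□(c ∧ (a ∨ b))) ∨ ¬a):
1. ¬((¬□(c ∧ (a ∨ b)) → □¬□(c ∧ (a ∨ b))) ∨ ¬a), w0
2. ¬(¬□(c ∧ (a ∨ b)) → □¬□(c ∧ (a ∨ b))), w0
3. a, w0
4. ¬□(c ∧ (a ∨ b)), w0
5. ¬□¬□(c ∧ (a ∨ b)), w0
6. ¬(c ∧ (a ∨ b)), w1
7. ¬(a ∨ b), w1
8. ¬a, w1
9. ¬b, w1
10. □(c ∧ (a ∨ b)), w2
11. c ∧ (a ∨ b), w0
12. c, w0
13. a ∨ b, w0
14. c ∧ (a ∨ b), w1
15. c, w1
16. a ∨ b, w1
17. c ∧ (a ∨ b), w2
18. c, w2
19. a ∨ b, w2
20. b, w0
21. b, w1
Accessibility: w0Rw0, w0Rw1, w0Rw2, w1Rw0, w1Rw1, w1Rw2, w2Rw0, w2Rw1, w2Rw2
Branch closes: b and ¬b both at w1.
Every branch closes (one shown): valid in S5.

S5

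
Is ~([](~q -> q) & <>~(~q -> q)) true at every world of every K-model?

Tableau for the negation [](~q -> q) & <>~(~q -> q):
1. [](~q -> q) & <>~(~q -> q), w0
2. [](~q -> q), w0   [&-rule on 1]
3. <>~(~q -> q), w0   [&-rule on 1]
4. ~(~q -> q), w1   [<>-rule on 3: fresh world w1, w0Rw1]
5. ~q, w1   [~->-rule on 4]
6. ~q -> q, w1   [[]-rule on 2 via w0Rw1]
7. q, w1   [->-rule on 6 (branches; this branch)]
Accessibility: w0Rw1
Branch closes: q and ~q both at w1.
Every branch of the negation's tableau closes; the branch above is one of them.

Yes, valid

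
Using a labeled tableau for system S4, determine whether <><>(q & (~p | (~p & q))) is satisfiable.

1. <><>(q & (~p | (~p & q))), 0
2. <>(q & (~p | (~p & q))), 1   [<>-rule on 1: fresh world 1, 0R1]
3. q & (~p | (~p & q)), 2   [<>-rule on 2: fresh world 2, 1R2]
4. q, 2   [&-rule on 3]
5. ~p | (~p & q), 2   [&-rule on 3]
6. ~p & q, 2   [|-rule on 5 (branches; this branch)]
7. ~p, 2   [&-rule on 6]
Accessibility: 0R0, 0R1, 0R2, 1R1, 1R2, 2R2

Yes, satisfiable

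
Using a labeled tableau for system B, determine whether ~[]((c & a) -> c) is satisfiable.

Unsatisfiable (every branch closes)

1. ~[]((c & a) -> c), w0
2. ~((c & a) -> c), w1   [~[]-rule on 1: fresh world w1, w0Rw1]
3. c & a, w1   [~->-rule on 2]
4. ~c, w1   [~->-rule on 2]
5. c, w1   [&-rule on 3]
6. a, w1   [&-rule on 3]
Accessibility: w0Rw0, w0Rw1, w1Rw0, w1Rw1
Branch closes: c and ~c both at w1.
All branches of the tableau close; one closing branch shown above.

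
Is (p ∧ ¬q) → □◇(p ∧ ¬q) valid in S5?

Valid in S5

Tableau for the negation ¬((p ∧ ¬q) → □◇(p ∧ ¬q)):
1. ¬((p ∧ ¬q) → □◇(p ∧ ¬q)), 0
2. p ∧ ¬q, 0
3. ¬□◇(p ∧ ¬q), 0
4. p, 0
5. ¬q, 0
6. ¬◇(p ∧ ¬q), 1
7. ¬(p ∧ ¬q), 0
8. ¬(p ∧ ¬q), 1
9. q, 0
Accessibility: 0R0, 0R1, 1R0, 1R1
Branch closes: q and ¬q both at 0.
Every branch of the negation's tableau closes; the branch above is one of them.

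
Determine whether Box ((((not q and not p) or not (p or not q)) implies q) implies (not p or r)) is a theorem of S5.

Invalid (countermodel exists)

Tableau for the negation not Box ((((not q and not p) or not (p or not q)) implies q) implies (not p or r)):
1. not Box ((((not q and not p) or not (p or not q)) implies q) implies (not p or r)), 0
2. not ((((not q and not p) or not (p or not q)) implies q) implies (not p or r)), 1   [neg-Box-rule on 1: fresh world 1, 0R1]
3. ((not q and not p) or not (p or not q)) implies q, 1   [neg-implies-rule on 2]
4. not (not p or r), 1   [neg-implies-rule on 2]
5. p, 1   [neg-or-rule on 4]
6. not r, 1   [neg-or-rule on 4]
7. q, 1   [implies-rule on 3 (branches; this branch)]
Accessibility: 0R0, 0R1, 1R0, 1R1
The negation has an open branch (countermodel exists).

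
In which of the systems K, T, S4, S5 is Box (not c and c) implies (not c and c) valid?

T, S4, S5

K-tableau for the negation not (Box (not c and c) implies (not c and c)):
1. not (Box (not c and c) implies (not c and c)), u
2. Box (not c and c), u
3. not (not c and c), u
4. not c, u
Complete open branch: countermodel on a K-frame, so not valid in K.
T-tableau for the negation not (Box (not c and c) implies (not c and c)):
1. not (Box (not c and c) implies (not c and c)), u
2. Box (not c and c), u
3. not (not c and c), u
4. not c and c, u
5. not c, u
6. c, u
Accessibility: uRu
Branch closes: c and not c both at u.
Every branch closes (one shown): valid in T, hence also in S4, S5 (every theorem of T is a theorem of S4 and S5).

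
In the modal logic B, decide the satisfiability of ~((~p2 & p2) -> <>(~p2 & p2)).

1. ~((~p2 & p2) -> <>(~p2 & p2)), w0
2. ~p2 & p2, w0
3. ~<>(~p2 & p2), w0
4. ~p2, w0
5. p2, w0
Accessibility: w0Rw0
Branch closes: p2 and ~p2 both at w0.
(One branch shown.) All branches close.

Unsatisfiable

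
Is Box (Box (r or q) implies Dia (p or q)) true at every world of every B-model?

Tableau for the negation not Box (Box (r or q) implies Dia (p or q)):
1. not Box (Box (r or q) implies Dia (p or q)), w0
2. not (Box (r or q) implies Dia (p or q)), w1   [neg-Box-rule on 1: fresh world w1, w0Rw1]
3. Box (r or q), w1   [neg-implies-rule on 2]
4. not Dia (p or q), w1   [neg-implies-rule on 2]
5. r or q, w0   [Box-rule on 3 via w1Rw0]
6. r or q, w1   [Box-rule on 3 via w1Rw1]
7. not (p or q), w0   [neg-Dia-rule on 4 via w1Rw0]
8. not p, w0   [neg-or-rule on 7]
9. not q, w0   [neg-or-rule on 7]
10. not (p or q), w1   [neg-Dia-rule on 4 via w1Rw1]
11. not p, w1   [neg-or-rule on 10]
12. not q, w1   [neg-or-rule on 10]
13. r, w0   [or-rule on 5 (branches; this branch)]
14. r, w1   [or-rule on 6 (branches; this branch)]
Accessibility: w0Rw0, w0Rw1, w1Rw0, w1Rw1
The negation has an open branch (countermodel exists).

Invalid (countermodel exists)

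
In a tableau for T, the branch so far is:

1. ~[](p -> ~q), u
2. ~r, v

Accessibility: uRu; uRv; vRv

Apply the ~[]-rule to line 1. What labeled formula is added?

a fresh world w with uRw, and ~(p -> ~q) at w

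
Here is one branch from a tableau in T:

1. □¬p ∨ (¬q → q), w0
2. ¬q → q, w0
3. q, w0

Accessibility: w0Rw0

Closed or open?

Open

There is no literal clash: for every atom and world, at most one sign appears.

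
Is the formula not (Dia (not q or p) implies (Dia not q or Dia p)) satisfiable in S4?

Unsatisfiable

1. not (Dia (not q or p) implies (Dia not q or Dia p)), w0
2. Dia (not q or p), w0   [neg-implies-rule on 1]
3. not (Dia not q or Dia p), w0   [neg-implies-rule on 1]
4. not Dia not q, w0   [neg-or-rule on 3]
5. not Dia p, w0   [neg-or-rule on 3]
6. q, w0   [neg-Dia-rule on 4 via w0Rw0]
7. not p, w0   [neg-Dia-rule on 5 via w0Rw0]
8. not q or p, w1   [Dia-rule on 2: fresh world w1, w0Rw1]
9. q, w1   [neg-Dia-rule on 4 via w0Rw1]
10. not p, w1   [neg-Dia-rule on 5 via w0Rw1]
11. p, w1   [or-rule on 8 (branches; this branch)]
Accessibility: w0Rw0, w0Rw1, w1Rw1
Branch closes: p and not p both at w1.
Every branch closes; the branch above is one of them.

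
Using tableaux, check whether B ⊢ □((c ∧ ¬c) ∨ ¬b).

Invalid (countermodel exists)

Tableau for the negation ¬□((c ∧ ¬c) ∨ ¬b):
1. ¬□((c ∧ ¬c) ∨ ¬b), 0
2. ¬((c ∧ ¬c) ∨ ¬b), 1
3. ¬(c ∧ ¬c), 1
4. b, 1
5. c, 1
Accessibility: 0R0, 0R1, 1R0, 1R1
The negation has an open branch (countermodel exists).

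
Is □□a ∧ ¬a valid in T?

Invalid (countermodel exists)

Tableau for the negation ¬(□□a ∧ ¬a):
1. ¬(□□a ∧ ¬a), w0
2. a, w0
Accessibility: w0Rw0
The negation has an open branch (countermodel exists).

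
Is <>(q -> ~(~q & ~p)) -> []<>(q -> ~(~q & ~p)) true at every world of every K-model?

Tableau for the negation ~(<>(q -> ~(~q & ~p)) -> []<>(q -> ~(~q & ~p))):
1. ~(<>(q -> ~(~q & ~p)) -> []<>(q -> ~(~q & ~p))), w0
2. <>(q -> ~(~q & ~p)), w0
3. ~[]<>(q -> ~(~q & ~p)), w0
4. q -> ~(~q & ~p), w1
5. ~(~q & ~p), w1
6. p, w1
7. ~<>(q -> ~(~q & ~p)), w2
Accessibility: w0Rw1, w0Rw2
The negation has an open branch (countermodel exists).

Not valid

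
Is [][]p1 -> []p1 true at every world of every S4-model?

Valid in S4

Tableau for the negation ~([][]p1 -> []p1):
1. ~([][]p1 -> []p1), w0
2. [][]p1, w0
3. ~[]p1, w0
4. []p1, w0
5. p1, w0
6. ~p1, w1
7. []p1, w1
8. p1, w1
Accessibility: w0Rw0, w0Rw1, w1Rw1
Branch closes: p1 and ~p1 both at w1.
All branches of the negation close; one closing branch shown above.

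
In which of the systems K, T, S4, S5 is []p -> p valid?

T, S4, S5

T-tableau for the negation ~([]p -> p):
1. ~([]p -> p), 0
2. []p, 0   [~->-rule on 1]
3. ~p, 0   [~->-rule on 1]
4. p, 0   [[]-rule on 2 via 0R0]
Accessibility: 0R0
Branch closes: p and ~p both at 0.
Every branch closes (one shown): valid in T, hence also in S4, S5 (every theorem of T is a theorem of S4 and S5).
K-tableau for the negation ~([]p -> p):
1. ~([]p -> p), 0
2. []p, 0   [~->-rule on 1]
3. ~p, 0   [~->-rule on 1]
Complete open branch: countermodel on a K-frame, so not valid in K.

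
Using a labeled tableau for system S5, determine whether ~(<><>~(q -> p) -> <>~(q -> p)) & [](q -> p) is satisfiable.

Unsatisfiable

1. ~(<><>~(q -> p) -> <>~(q -> p)) & [](q -> p), 0
2. ~(<><>~(q -> p) -> <>~(q -> p)), 0   [&-rule on 1]
3. [](q -> p), 0   [&-rule on 1]
4. <><>~(q -> p), 0   [~->-rule on 2]
5. ~<>~(q -> p), 0   [~->-rule on 2]
6. q -> p, 0   [[]-rule on 3 via 0R0]
7. p, 0   [->-rule on 6 (branches; this branch)]
8. <>~(q -> p), 1   [<>-rule on 4: fresh world 1, 0R1]
9. q -> p, 1   [[]-rule on 3 via 0R1]
10. p, 1   [->-rule on 9 (branches; this branch)]
11. ~(q -> p), 2   [<>-rule on 8: fresh world 2, 1R2]
12. q, 2   [~->-rule on 11]
13. ~p, 2   [~->-rule on 11]
14. q -> p, 2   [[]-rule on 3 via 0R2]
15. p, 2   [->-rule on 14 (branches; this branch)]
Accessibility: 0R0, 0R1, 0R2, 1R0, 1R1, 1R2, 2R0, 2R1, 2R2
Branch closes: p and ~p both at 2.
(One branch shown.) All branches close.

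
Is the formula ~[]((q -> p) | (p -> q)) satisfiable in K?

1. ~[]((q -> p) | (p -> q)), w0
2. ~((q -> p) | (p -> q)), w1
3. ~(q -> p), w1
4. ~(p -> q), w1
5. q, w1
6. ~p, w1
7. p, w1
8. ~q, w1
Accessibility: w0Rw1
Branch closes: p and ~p both at w1.
Every branch closes; the branch above is one of them.

Unsatisfiable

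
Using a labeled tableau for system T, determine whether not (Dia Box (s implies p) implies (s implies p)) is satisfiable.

Satisfiable (open branch found)

1. not (Dia Box (s implies p) implies (s implies p)), w0
2. Dia Box (s implies p), w0   [neg-implies-rule on 1]
3. not (s implies p), w0   [neg-implies-rule on 1]
4. s, w0   [neg-implies-rule on 3]
5. not p, w0   [neg-implies-rule on 3]
6. Box (s implies p), w1   [Dia-rule on 2: fresh world w1, w0Rw1]
7. s implies p, w1   [Box-rule on 6 via w1Rw1]
8. p, w1   [implies-rule on 7 (branches; this branch)]
Accessibility: w0Rw0, w0Rw1, w1Rw1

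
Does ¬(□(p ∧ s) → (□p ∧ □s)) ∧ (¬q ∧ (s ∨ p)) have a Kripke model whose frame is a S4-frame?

1. ¬(□(p ∧ s) → (□p ∧ □s)) ∧ (¬q ∧ (s ∨ p)), 0
2. ¬(□(p ∧ s) → (□p ∧ □s)), 0
3. ¬q ∧ (s ∨ p), 0
4. □(p ∧ s), 0
5. ¬(□p ∧ □s), 0
6. ¬q, 0
7. s ∨ p, 0
8. p ∧ s, 0
9. p, 0
10. s, 0
11. ¬□s, 0
12. ¬s, 1
13. p ∧ s, 1
14. p, 1
15. s, 1
Accessibility: 0R0, 0R1, 1R1
Branch closes: s and ¬s both at 1.
Every branch closes; the branch above is one of them.

No, unsatisfiable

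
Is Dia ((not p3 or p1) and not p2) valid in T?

Not valid

Tableau for the negation not Dia ((not p3 or p1) and not p2):
1. not Dia ((not p3 or p1) and not p2), u
2. not ((not p3 or p1) and not p2), u
3. p2, u
Accessibility: uRu
The negation has an open branch (countermodel exists).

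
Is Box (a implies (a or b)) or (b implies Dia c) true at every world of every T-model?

Valid

Tableau for the negation not (Box (a implies (a or b)) or (b implies Dia c)):
1. not (Box (a implies (a or b)) or (b implies Dia c)), 0
2. not Box (a implies (a or b)), 0
3. not (b implies Dia c), 0
4. b, 0
5. not Dia c, 0
6. not c, 0
7. not (a implies (a or b)), 1
8. a, 1
9. not (a or b), 1
10. not a, 1
11. not b, 1
Accessibility: 0R0, 0R1, 1R1
Branch closes: a and not a both at 1.
All branches of the negation close; one closing branch shown above.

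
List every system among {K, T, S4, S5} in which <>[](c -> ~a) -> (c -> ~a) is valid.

S5-tableau for the negation ~(<>[](c -> ~a) -> (c -> ~a)):
1. ~(<>[](c -> ~a) -> (c -> ~a)), w0
2. <>[](c -> ~a), w0
3. ~(c -> ~a), w0
4. c, w0
5. a, w0
6. [](c -> ~a), w1
7. c -> ~a, w0
8. c -> ~a, w1
9. ~a, w0
Accessibility: w0Rw0, w0Rw1, w1Rw0, w1Rw1
Branch closes: a and ~a both at w0.
Every branch closes (one shown): valid in S5.
S4-tableau for the negation ~(<>[](c -> ~a) -> (c -> ~a)):
1. ~(<>[](c -> ~a) -> (c -> ~a)), w0
2. <>[](c -> ~a), w0
3. ~(c -> ~a), w0
4. c, w0
5. a, w0
6. [](c -> ~a), w1
7. c -> ~a, w1
8. ~a, w1
Accessibility: w0Rw0, w0Rw1, w1Rw1
Complete open branch: countermodel on an S4-frame, so not valid in S4, nor in K, T (the same frame is also a K-frame and a T-frame).

S5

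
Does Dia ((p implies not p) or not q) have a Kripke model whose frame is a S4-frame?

Satisfiable

1. Dia ((p implies not p) or not q), w0
2. (p implies not p) or not q, w1
3. not q, w1
Accessibility: w0Rw0, w0Rw1, w1Rw1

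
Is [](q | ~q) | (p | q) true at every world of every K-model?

Tableau for the negation ~([](q | ~q) | (p | q)):
1. ~([](q | ~q) | (p | q)), 0
2. ~[](q | ~q), 0
3. ~(p | q), 0
4. ~p, 0
5. ~q, 0
6. ~(q | ~q), 1
7. ~q, 1
8. q, 1
Accessibility: 0R1
Branch closes: q and ~q both at 1.
Every branch of the negation's tableau closes; the branch above is one of them.

Valid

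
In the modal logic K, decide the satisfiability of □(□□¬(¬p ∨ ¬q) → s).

1. □(□□¬(¬p ∨ ¬q) → s), w0

Yes, satisfiable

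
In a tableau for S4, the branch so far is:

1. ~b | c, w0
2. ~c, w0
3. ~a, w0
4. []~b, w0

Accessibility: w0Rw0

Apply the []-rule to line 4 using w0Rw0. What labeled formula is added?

~b, w0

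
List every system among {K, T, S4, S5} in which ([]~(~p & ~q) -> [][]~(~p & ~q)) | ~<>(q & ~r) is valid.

S4-tableau for the negation ~(([]~(~p & ~q) -> [][]~(~p & ~q)) | ~<>(q & ~r)):
1. ~(([]~(~p & ~q) -> [][]~(~p & ~q)) | ~<>(q & ~r)), w0
2. ~([]~(~p & ~q) -> [][]~(~p & ~q)), w0
3. <>(q & ~r), w0
4. []~(~p & ~q), w0
5. ~[][]~(~p & ~q), w0
6. ~(~p & ~q), w0
7. q, w0
8. q & ~r, w1
9. q, w1
10. ~r, w1
11. ~(~p & ~q), w1
12. ~[]~(~p & ~q), w2
13. ~(~p & ~q), w2
14. q, w2
15. ~p & ~q, w3
16. ~p, w3
17. ~q, w3
18. ~(~p & ~q), w3
19. q, w3
Accessibility: w0Rw0, w0Rw1, w0Rw2, w0Rw3, w1Rw1, w2Rw2, w2Rw3, w3Rw3
Branch closes: q and ~q both at w3.
Every branch closes (one shown): valid in S4, hence also in S5 (every theorem of S4 is a theorem of S5).
T-tableau for the negation ~(([]~(~p & ~q) -> [][]~(~p & ~q)) | ~<>(q & ~r)):
1. ~(([]~(~p & ~q) -> [][]~(~p & ~q)) | ~<>(q & ~r)), w0
2. ~([]~(~p & ~q) -> [][]~(~p & ~q)), w0
3. <>(q & ~r), w0
4. []~(~p & ~q), w0
5. ~[][]~(~p & ~q), w0
6. ~(~p & ~q), w0
7. q, w0
8. q & ~r, w1
9. q, w1
10. ~r, w1
11. ~(~p & ~q), w1
12. ~[]~(~p & ~q), w2
13. ~(~p & ~q), w2
14. q, w2
15. ~p & ~q, w3
16. ~p, w3
17. ~q, w3
Accessibility: w0Rw0, w0Rw1, w0Rw2, w1Rw1, w2Rw2, w2Rw3, w3Rw3
Complete open branch: countermodel on a T-frame, so not valid in T, nor in K (the same frame is also a K-frame).

S4, S5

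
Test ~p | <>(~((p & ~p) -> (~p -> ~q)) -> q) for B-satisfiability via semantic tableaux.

Satisfiable (open branch found)

1. ~p | <>(~((p & ~p) -> (~p -> ~q)) -> q), 0
2. <>(~((p & ~p) -> (~p -> ~q)) -> q), 0
3. ~((p & ~p) -> (~p -> ~q)) -> q, 1
4. q, 1
Accessibility: 0R0, 0R1, 1R0, 1R1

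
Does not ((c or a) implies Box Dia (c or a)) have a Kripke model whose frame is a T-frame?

1. not ((c or a) implies Box Dia (c or a)), u
2. c or a, u   [neg-implies-rule on 1]
3. not Box Dia (c or a), u   [neg-implies-rule on 1]
4. a, u   [or-rule on 2 (branches; this branch)]
5. not Dia (c or a), v   [neg-Box-rule on 3: fresh world v, uRv]
6. not (c or a), v   [neg-Dia-rule on 5 via vRv]
7. not c, v   [neg-or-rule on 6]
8. not a, v   [neg-or-rule on 6]
Accessibility: uRu, uRv, vRv

Satisfiable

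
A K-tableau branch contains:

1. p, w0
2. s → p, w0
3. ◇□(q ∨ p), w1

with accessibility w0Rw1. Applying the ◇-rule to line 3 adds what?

a fresh world w2 with w1Rw2, and □(q ∨ p) at w2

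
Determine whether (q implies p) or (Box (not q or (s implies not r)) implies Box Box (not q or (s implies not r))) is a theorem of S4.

Valid

Tableau for the negation not ((q implies p) or (Box (not q or (s implies not r)) implies Box Box (not q or (s implies not r)))):
1. not ((q implies p) or (Box (not q or (s implies not r)) implies Box Box (not q or (s implies not r)))), w0
2. not (q implies p), w0   [neg-or-rule on 1]
3. not (Box (not q or (s implies not r)) implies Box Box (not q or (s implies not r))), w0   [neg-or-rule on 1]
4. q, w0   [neg-implies-rule on 2]
5. not p, w0   [neg-implies-rule on 2]
6. Box (not q or (s implies not r)), w0   [neg-implies-rule on 3]
7. not Box Box (not q or (s implies not r)), w0   [neg-implies-rule on 3]
8. not q or (s implies not r), w0   [Box-rule on 6 via w0Rw0]
9. s implies not r, w0   [or-rule on 8 (branches; this branch)]
10. not r, w0   [implies-rule on 9 (branches; this branch)]
11. not Box (not q or (s implies not r)), w1   [neg-Box-rule on 7: fresh world w1, w0Rw1]
12. not q or (s implies not r), w1   [Box-rule on 6 via w0Rw1]
13. s implies not r, w1   [or-rule on 12 (branches; this branch)]
14. not r, w1   [implies-rule on 13 (branches; this branch)]
15. not (not q or (s implies not r)), w2   [neg-Box-rule on 11: fresh world w2, w1Rw2]
16. q, w2   [neg-or-rule on 15]
17. not (s implies not r), w2   [neg-or-rule on 15]
18. s, w2   [neg-implies-rule on 17]
19. r, w2   [neg-implies-rule on 17]
20. not q or (s implies not r), w2   [Box-rule on 6 via w0Rw2]
21. s implies not r, w2   [or-rule on 20 (branches; this branch)]
22. not r, w2   [implies-rule on 21 (branches; this branch)]
Accessibility: w0Rw0, w0Rw1, w0Rw2, w1Rw1, w1Rw2, w2Rw2
Branch closes: r and not r both at w2.
All branches of the negation close; one closing branch shown above.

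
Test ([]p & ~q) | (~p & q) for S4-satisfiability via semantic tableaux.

Satisfiable

1. ([]p & ~q) | (~p & q), w0
2. ~p & q, w0
3. ~p, w0
4. q, w0
Accessibility: w0Rw0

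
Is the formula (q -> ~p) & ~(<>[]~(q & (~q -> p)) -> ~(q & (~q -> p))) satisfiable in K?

Yes, satisfiable

1. (q -> ~p) & ~(<>[]~(q & (~q -> p)) -> ~(q & (~q -> p))), u
2. q -> ~p, u
3. ~(<>[]~(q & (~q -> p)) -> ~(q & (~q -> p))), u
4. <>[]~(q & (~q -> p)), u
5. q & (~q -> p), u
6. q, u
7. ~q -> p, u
8. ~p, u
9. []~(q & (~q -> p)), v
Accessibility: uRv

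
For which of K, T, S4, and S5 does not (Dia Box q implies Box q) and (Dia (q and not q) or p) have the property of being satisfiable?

S5-tableau for the formula:
1. not (Dia Box q implies Box q) and (Dia (q and not q) or p), u
2. not (Dia Box q implies Box q), u
3. Dia (q and not q) or p, u
4. Dia Box q, u
5. not Box q, u
6. p, u
7. Box q, v
8. q, u
9. q, v
10. not q, w
11. q, w
Accessibility: uRu, uRv, uRw, vRu, vRv, vRw, wRu, wRv, wRw
Branch closes: q and not q both at w.
Every branch closes (one shown): unsatisfiable in S5.
S4-tableau for the formula:
1. not (Dia Box q implies Box q) and (Dia (q and not q) or p), u
2. not (Dia Box q implies Box q), u
3. Dia (q and not q) or p, u
4. Dia Box q, u
5. not Box q, u
6. p, u
7. Box q, v
8. q, v
9. not q, w
Accessibility: uRu, uRv, uRw, vRv, wRw
Complete open branch: satisfiable in S4, hence also in K, T (this S4-model is also a K-model and a T-model).

K, T, S4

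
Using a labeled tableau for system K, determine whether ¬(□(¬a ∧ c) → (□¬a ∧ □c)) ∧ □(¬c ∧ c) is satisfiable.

1. ¬(□(¬a ∧ c) → (□¬a ∧ □c)) ∧ □(¬c ∧ c), u
2. ¬(□(¬a ∧ c) → (□¬a ∧ □c)), u   [∧-rule on 1]
3. □(¬c ∧ c), u   [∧-rule on 1]
4. □(¬a ∧ c), u   [¬→-rule on 2]
5. ¬(□¬a ∧ □c), u   [¬→-rule on 2]
6. ¬□c, u   [¬∧-rule on 5 (branches; this branch)]
7. ¬c, v   [¬□-rule on 6: fresh world v, uRv]
8. ¬c ∧ c, v   [□-rule on 3 via uRv]
9. c, v   [∧-rule on 8]
Accessibility: uRv
Branch closes: c and ¬c both at v.
(One branch shown.) All branches close.

No, unsatisfiable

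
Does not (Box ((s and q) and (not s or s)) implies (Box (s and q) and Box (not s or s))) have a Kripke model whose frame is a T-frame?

1. not (Box ((s and q) and (not s or s)) implies (Box (s and q) and Box (not s or s))), u
2. Box ((s and q) and (not s or s)), u   [neg-implies-rule on 1]
3. not (Box (s and q) and Box (not s or s)), u   [neg-implies-rule on 1]
4. (s and q) and (not s or s), u   [Box-rule on 2 via uRu]
5. s and q, u   [and-rule on 4]
6. not s or s, u   [and-rule on 4]
7. s, u   [and-rule on 5]
8. q, u   [and-rule on 5]
9. not Box (s and q), u   [neg-and-rule on 3 (branches; this branch)]
10. not (s and q), v   [neg-Box-rule on 9: fresh world v, uRv]
11. (s and q) and (not s or s), v   [Box-rule on 2 via uRv]
12. s and q, v   [and-rule on 11]
13. not s or s, v   [and-rule on 11]
14. s, v   [and-rule on 12]
15. q, v   [and-rule on 12]
16. not q, v   [neg-and-rule on 10 (branches; this branch)]
Accessibility: uRu, uRv, vRv
Branch closes: q and not q both at v.
All branches of the tableau close; one closing branch shown above.

Unsatisfiable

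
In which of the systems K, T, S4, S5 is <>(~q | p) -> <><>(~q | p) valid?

T, S4, S5

K-tableau for the negation ~(<>(~q | p) -> <><>(~q | p)):
1. ~(<>(~q | p) -> <><>(~q | p)), w0
2. <>(~q | p), w0
3. ~<><>(~q | p), w0
4. ~q | p, w1
5. ~<>(~q | p), w1
6. p, w1
Accessibility: w0Rw1
Complete open branch: countermodel on a K-frame, so not valid in K.
T-tableau for the negation ~(<>(~q | p) -> <><>(~q | p)):
1. ~(<>(~q | p) -> <><>(~q | p)), w0
2. <>(~q | p), w0
3. ~<><>(~q | p), w0
4. ~<>(~q | p), w0
5. ~(~q | p), w0
6. q, w0
7. ~p, w0
8. ~q | p, w1
9. ~<>(~q | p), w1
10. ~(~q | p), w1
11. q, w1
12. ~p, w1
13. p, w1
Accessibility: w0Rw0, w0Rw1, w1Rw1
Branch closes: p and ~p both at w1.
Every branch closes (one shown): valid in T, hence also in S4, S5 (every theorem of T is a theorem of S4 and S5).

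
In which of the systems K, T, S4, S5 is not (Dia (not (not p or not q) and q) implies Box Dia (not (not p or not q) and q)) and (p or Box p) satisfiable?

S5-tableau for the formula:
1. not (Dia (not (not p or not q) and q) implies Box Dia (not (not p or not q) and q)) and (p or Box p), 0
2. not (Dia (not (not p or not q) and q) implies Box Dia (not (not p or not q) and q)), 0   [and-rule on 1]
3. p or Box p, 0   [and-rule on 1]
4. Dia (not (not p or not q) and q), 0   [neg-implies-rule on 2]
5. not Box Dia (not (not p or not q) and q), 0   [neg-implies-rule on 2]
6. Box p, 0   [or-rule on 3 (branches; this branch)]
7. p, 0   [Box-rule on 6 via 0R0]
8. not (not p or not q) and q, 1   [Dia-rule on 4: fresh world 1, 0R1]
9. not (not p or not q), 1   [and-rule on 8]
10. q, 1   [and-rule on 8]
11. p, 1   [neg-or-rule on 9]
12. not Dia (not (not p or not q) and q), 2   [neg-Box-rule on 5: fresh world 2, 0R2]
13. p, 2   [Box-rule on 6 via 0R2]
14. not (not (not p or not q) and q), 0   [neg-Dia-rule on 12 via 2R0]
15. not (not (not p or not q) and q), 1   [neg-Dia-rule on 12 via 2R1]
16. not (not (not p or not q) and q), 2   [neg-Dia-rule on 12 via 2R2]
17. not p or not q, 0   [neg-and-rule on 14 (branches; this branch)]
18. not p or not q, 1   [neg-and-rule on 15 (branches; this branch)]
19. not q, 2   [neg-and-rule on 16 (branches; this branch)]
20. not q, 0   [or-rule on 17 (branches; this branch)]
21. not q, 1   [or-rule on 18 (branches; this branch)]
Accessibility: 0R0, 0R1, 0R2, 1R0, 1R1, 1R2, 2R0, 2R1, 2R2
Branch closes: q and not q both at 1.
Every branch closes (one shown): unsatisfiable in S5.
S4-tableau for the formula:
1. not (Dia (not (not p or not q) and q) implies Box Dia (not (not p or not q) and q)) and (p or Box p), 0
2. not (Dia (not (not p or not q) and q) implies Box Dia (not (not p or not q) and q)), 0   [and-rule on 1]
3. p or Box p, 0   [and-rule on 1]
4. Dia (not (not p or not q) and q), 0   [neg-implies-rule on 2]
5. not Box Dia (not (not p or not q) and q), 0   [neg-implies-rule on 2]
6. Box p, 0   [or-rule on 3 (branches; this branch)]
7. p, 0   [Box-rule on 6 via 0R0]
8. not (not p or not q) and q, 1   [Dia-rule on 4: fresh world 1, 0R1]
9. not (not p or not q), 1   [and-rule on 8]
10. q, 1   [and-rule on 8]
11. p, 1   [neg-or-rule on 9]
12. not Dia (not (not p or not q) and q), 2   [neg-Box-rule on 5: fresh world 2, 0R2]
13. p, 2   [Box-rule on 6 via 0R2]
14. not (not (not p or not q) and q), 2   [neg-Dia-rule on 12 via 2R2]
15. not q, 2   [neg-and-rule on 14 (branches; this branch)]
Accessibility: 0R0, 0R1, 0R2, 1R1, 2R2
Complete open branch: satisfiable in S4, hence also in K, T (this S4-model is also a K-model and a T-model).

K, T, S4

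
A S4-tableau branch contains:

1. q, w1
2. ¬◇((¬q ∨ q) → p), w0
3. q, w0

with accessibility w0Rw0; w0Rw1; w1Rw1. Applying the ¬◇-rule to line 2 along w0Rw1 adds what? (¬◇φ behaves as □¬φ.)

¬◇φ behaves as □¬φ: propagate the negated body to each accessible world.

¬((¬q ∨ q) → p), w1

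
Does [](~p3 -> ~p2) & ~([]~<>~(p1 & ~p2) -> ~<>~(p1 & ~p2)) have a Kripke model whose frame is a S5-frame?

1. [](~p3 -> ~p2) & ~([]~<>~(p1 & ~p2) -> ~<>~(p1 & ~p2)), u
2. [](~p3 -> ~p2), u   [&-rule on 1]
3. ~([]~<>~(p1 & ~p2) -> ~<>~(p1 & ~p2)), u   [&-rule on 1]
4. []~<>~(p1 & ~p2), u   [~->-rule on 3]
5. <>~(p1 & ~p2), u   [~->-rule on 3]
6. ~p3 -> ~p2, u   [[]-rule on 2 via uRu]
7. ~<>~(p1 & ~p2), u   [[]-rule on 4 via uRu]
8. p1 & ~p2, u   [~<>-rule on 7 via uRu]
9. p1, u   [&-rule on 8]
10. ~p2, u   [&-rule on 8]
11. ~(p1 & ~p2), v   [<>-rule on 5: fresh world v, uRv]
12. ~p3 -> ~p2, v   [[]-rule on 2 via uRv]
13. ~<>~(p1 & ~p2), v   [[]-rule on 4 via uRv]
14. p1 & ~p2, v   [~<>-rule on 7 via uRv]
15. p1, v   [&-rule on 14]
16. ~p2, v   [&-rule on 14]
17. p2, v   [~&-rule on 11 (branches; this branch)]
Accessibility: uRu, uRv, vRu, vRv
Branch closes: p2 and ~p2 both at v.
All branches of the tableau close; one closing branch shown above.

Unsatisfiable (every branch closes)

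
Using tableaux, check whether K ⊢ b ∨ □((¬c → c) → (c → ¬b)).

No, not valid

Tableau for the negation ¬(b ∨ □((¬c → c) → (c → ¬b))):
1. ¬(b ∨ □((¬c → c) → (c → ¬b))), 0
2. ¬b, 0
3. ¬□((¬c → c) → (c → ¬b)), 0
4. ¬((¬c → c) → (c → ¬b)), 1
5. ¬c → c, 1
6. ¬(c → ¬b), 1
7. c, 1
8. b, 1
Accessibility: 0R1
The negation has an open branch (countermodel exists).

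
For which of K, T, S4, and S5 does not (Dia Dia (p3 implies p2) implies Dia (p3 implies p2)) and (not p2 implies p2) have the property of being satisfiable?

T-tableau for the formula:
1. not (Dia Dia (p3 implies p2) implies Dia (p3 implies p2)) and (not p2 implies p2), 0
2. not (Dia Dia (p3 implies p2) implies Dia (p3 implies p2)), 0
3. not p2 implies p2, 0
4. Dia Dia (p3 implies p2), 0
5. not Dia (p3 implies p2), 0
6. not (p3 implies p2), 0
7. p3, 0
8. not p2, 0
9. p2, 0
Accessibility: 0R0
Branch closes: p2 and not p2 both at 0.
Every branch closes (one shown): unsatisfiable in T, hence also in S4, S5 (every S4/S5-frame is a T-frame).
K-tableau for the formula:
1. not (Dia Dia (p3 implies p2) implies Dia (p3 implies p2)) and (not p2 implies p2), 0
2. not (Dia Dia (p3 implies p2) implies Dia (p3 implies p2)), 0
3. not p2 implies p2, 0
4. Dia Dia (p3 implies p2), 0
5. not Dia (p3 implies p2), 0
6. p2, 0
7. Dia (p3 implies p2), 1
8. not (p3 implies p2), 1
9. p3, 1
10. not p2, 1
11. p3 implies p2, 2
12. p2, 2
Accessibility: 0R1, 1R2
Complete open branch: satisfiable in K.

K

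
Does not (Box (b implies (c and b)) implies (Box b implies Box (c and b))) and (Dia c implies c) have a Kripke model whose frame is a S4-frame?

1. not (Box (b implies (c and b)) implies (Box b implies Box (c and b))) and (Dia c implies c), 0
2. not (Box (b implies (c and b)) implies (Box b implies Box (c and b))), 0
3. Dia c implies c, 0
4. Box (b implies (c and b)), 0
5. not (Box b implies Box (c and b)), 0
6. Box b, 0
7. not Box (c and b), 0
8. b implies (c and b), 0
9. b, 0
10. c, 0
11. c and b, 0
12. not (c and b), 1
13. b implies (c and b), 1
14. b, 1
15. not c, 1
16. c and b, 1
17. c, 1
Accessibility: 0R0, 0R1, 1R1
Branch closes: c and not c both at 1.
Every branch closes; the branch above is one of them.

Unsatisfiable (every branch closes)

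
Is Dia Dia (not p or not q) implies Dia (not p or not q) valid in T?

Tableau for the negation not (Dia Dia (not p or not q) implies Dia (not p or not q)):
1. not (Dia Dia (not p or not q) implies Dia (not p or not q)), w0
2. Dia Dia (not p or not q), w0
3. not Dia (not p or not q), w0
4. not (not p or not q), w0
5. p, w0
6. q, w0
7. Dia (not p or not q), w1
8. not (not p or not q), w1
9. p, w1
10. q, w1
11. not p or not q, w2
12. not q, w2
Accessibility: w0Rw0, w0Rw1, w1Rw1, w1Rw2, w2Rw2
The negation has an open branch (countermodel exists).

No, not valid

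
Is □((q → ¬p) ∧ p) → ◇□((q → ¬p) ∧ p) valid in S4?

Valid in S4

Tableau for the negation ¬(□((q → ¬p) ∧ p) → ◇□((q → ¬p) ∧ p)):
1. ¬(□((q → ¬p) ∧ p) → ◇□((q → ¬p) ∧ p)), w0
2. □((q → ¬p) ∧ p), w0
3. ¬◇□((q → ¬p) ∧ p), w0
4. (q → ¬p) ∧ p, w0
5. q → ¬p, w0
6. p, w0
7. ¬□((q → ¬p) ∧ p), w0
8. ¬q, w0
9. ¬((q → ¬p) ∧ p), w1
10. (q → ¬p) ∧ p, w1
11. q → ¬p, w1
12. p, w1
13. ¬□((q → ¬p) ∧ p), w1
14. ¬(q → ¬p), w1
15. q, w1
16. ¬p, w1
Accessibility: w0Rw0, w0Rw1, w1Rw1
Branch closes: p and ¬p both at w1.
Every branch of the negation's tableau closes; the branch above is one of them.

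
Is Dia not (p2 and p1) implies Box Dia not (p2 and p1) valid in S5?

Tableau for the negation not (Dia not (p2 and p1) implies Box Dia not (p2 and p1)):
1. not (Dia not (p2 and p1) implies Box Dia not (p2 and p1)), 0
2. Dia not (p2 and p1), 0
3. not Box Dia not (p2 and p1), 0
4. not (p2 and p1), 1
5. not p1, 1
6. not Dia not (p2 and p1), 2
7. p2 and p1, 0
8. p2, 0
9. p1, 0
10. p2 and p1, 1
11. p2, 1
12. p1, 1
Accessibility: 0R0, 0R1, 0R2, 1R0, 1R1, 1R2, 2R0, 2R1, 2R2
Branch closes: p1 and not p1 both at 1.
Every branch of the negation's tableau closes; the branch above is one of them.

Yes, valid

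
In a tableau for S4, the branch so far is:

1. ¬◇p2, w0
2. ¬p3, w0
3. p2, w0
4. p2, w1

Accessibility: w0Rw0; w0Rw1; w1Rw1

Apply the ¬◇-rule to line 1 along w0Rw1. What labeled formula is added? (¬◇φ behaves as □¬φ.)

¬p2, w1

¬◇φ behaves as □¬φ: propagate the negated body to each accessible world.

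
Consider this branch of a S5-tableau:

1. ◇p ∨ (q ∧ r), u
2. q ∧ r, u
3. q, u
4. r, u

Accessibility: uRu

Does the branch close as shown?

No, open

No atom appears with both signs at the same world.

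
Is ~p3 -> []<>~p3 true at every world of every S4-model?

Tableau for the negation ~(~p3 -> []<>~p3):
1. ~(~p3 -> []<>~p3), u
2. ~p3, u
3. ~[]<>~p3, u
4. ~<>~p3, v
5. p3, v
Accessibility: uRu, uRv, vRv
The negation has an open branch (countermodel exists).

No, not valid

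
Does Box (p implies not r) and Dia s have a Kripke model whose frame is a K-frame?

1. Box (p implies not r) and Dia s, 0
2. Box (p implies not r), 0
3. Dia s, 0
4. s, 1
5. p implies not r, 1
6. not r, 1
Accessibility: 0R1

Yes, satisfiable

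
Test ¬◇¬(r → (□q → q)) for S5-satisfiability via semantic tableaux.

1. ¬◇¬(r → (□q → q)), w0
2. r → (□q → q), w0   [¬◇-rule on 1 via w0Rw0]
3. □q → q, w0   [→-rule on 2 (branches; this branch)]
4. q, w0   [→-rule on 3 (branches; this branch)]
Accessibility: w0Rw0

Yes, satisfiable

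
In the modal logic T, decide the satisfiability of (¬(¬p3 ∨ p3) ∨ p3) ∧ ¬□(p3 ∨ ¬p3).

1. (¬(¬p3 ∨ p3) ∨ p3) ∧ ¬□(p3 ∨ ¬p3), w0
2. ¬(¬p3 ∨ p3) ∨ p3, w0
3. ¬□(p3 ∨ ¬p3), w0
4. p3, w0
5. ¬(p3 ∨ ¬p3), w1
6. ¬p3, w1
7. p3, w1
Accessibility: w0Rw0, w0Rw1, w1Rw1
Branch closes: p3 and ¬p3 both at w1.
(One branch shown.) All branches close.

Unsatisfiable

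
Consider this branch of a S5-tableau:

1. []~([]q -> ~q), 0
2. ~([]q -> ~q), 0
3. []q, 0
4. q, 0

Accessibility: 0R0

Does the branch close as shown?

No world carries both an atom and its negation.

Open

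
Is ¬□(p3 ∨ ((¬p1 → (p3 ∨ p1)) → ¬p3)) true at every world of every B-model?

Not valid

Tableau for the negation □(p3 ∨ ((¬p1 → (p3 ∨ p1)) → ¬p3)):
1. □(p3 ∨ ((¬p1 → (p3 ∨ p1)) → ¬p3)), w0
2. p3 ∨ ((¬p1 → (p3 ∨ p1)) → ¬p3), w0
3. (¬p1 → (p3 ∨ p1)) → ¬p3, w0
4. ¬p3, w0
Accessibility: w0Rw0
The negation has an open branch (countermodel exists).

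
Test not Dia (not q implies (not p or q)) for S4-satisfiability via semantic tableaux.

Yes, satisfiable

1. not Dia (not q implies (not p or q)), u
2. not (not q implies (not p or q)), u
3. not q, u
4. not (not p or q), u
5. p, u
Accessibility: uRu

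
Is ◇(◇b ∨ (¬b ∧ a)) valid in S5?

Not valid

Tableau for the negation ¬◇(◇b ∨ (¬b ∧ a)):
1. ¬◇(◇b ∨ (¬b ∧ a)), 0
2. ¬(◇b ∨ (¬b ∧ a)), 0   [¬◇-rule on 1 via 0R0]
3. ¬◇b, 0   [¬∨-rule on 2]
4. ¬(¬b ∧ a), 0   [¬∨-rule on 2]
5. ¬b, 0   [¬◇-rule on 3 via 0R0]
6. ¬a, 0   [¬∧-rule on 4 (branches; this branch)]
Accessibility: 0R0
The negation has an open branch (countermodel exists).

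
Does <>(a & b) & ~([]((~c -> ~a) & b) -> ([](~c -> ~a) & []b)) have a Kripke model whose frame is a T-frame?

Unsatisfiable (every branch closes)

1. <>(a & b) & ~([]((~c -> ~a) & b) -> ([](~c -> ~a) & []b)), 0
2. <>(a & b), 0   [&-rule on 1]
3. ~([]((~c -> ~a) & b) -> ([](~c -> ~a) & []b)), 0   [&-rule on 1]
4. []((~c -> ~a) & b), 0   [~->-rule on 3]
5. ~([](~c -> ~a) & []b), 0   [~->-rule on 3]
6. (~c -> ~a) & b, 0   [[]-rule on 4 via 0R0]
7. ~c -> ~a, 0   [&-rule on 6]
8. b, 0   [&-rule on 6]
9. ~[](~c -> ~a), 0   [~&-rule on 5 (branches; this branch)]
10. ~a, 0   [->-rule on 7 (branches; this branch)]
11. a & b, 1   [<>-rule on 2: fresh world 1, 0R1]
12. a, 1   [&-rule on 11]
13. b, 1   [&-rule on 11]
14. (~c -> ~a) & b, 1   [[]-rule on 4 via 0R1]
15. ~c -> ~a, 1   [&-rule on 14]
16. c, 1   [->-rule on 15 (branches; this branch)]
17. ~(~c -> ~a), 2   [~[]-rule on 9: fresh world 2, 0R2]
18. ~c, 2   [~->-rule on 17]
19. a, 2   [~->-rule on 17]
20. (~c -> ~a) & b, 2   [[]-rule on 4 via 0R2]
21. ~c -> ~a, 2   [&-rule on 20]
22. b, 2   [&-rule on 20]
23. ~a, 2   [->-rule on 21 (branches; this branch)]
Accessibility: 0R0, 0R1, 0R2, 1R1, 2R2
Branch closes: a and ~a both at 2.
(One branch shown.) All branches close.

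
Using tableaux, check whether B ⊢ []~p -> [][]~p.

Not valid

Tableau for the negation ~([]~p -> [][]~p):
1. ~([]~p -> [][]~p), 0
2. []~p, 0   [~->-rule on 1]
3. ~[][]~p, 0   [~->-rule on 1]
4. ~p, 0   [[]-rule on 2 via 0R0]
5. ~[]~p, 1   [~[]-rule on 3: fresh world 1, 0R1]
6. ~p, 1   [[]-rule on 2 via 0R1]
7. p, 2   [~[]-rule on 5: fresh world 2, 1R2]
Accessibility: 0R0, 0R1, 1R0, 1R1, 1R2, 2R1, 2R2
The negation has an open branch (countermodel exists).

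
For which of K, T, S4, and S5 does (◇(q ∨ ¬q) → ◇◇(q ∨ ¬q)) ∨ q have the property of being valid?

T, S4, S5

T-tableau for the negation ¬((◇(q ∨ ¬q) → ◇◇(q ∨ ¬q)) ∨ q):
1. ¬((◇(q ∨ ¬q) → ◇◇(q ∨ ¬q)) ∨ q), 0
2. ¬(◇(q ∨ ¬q) → ◇◇(q ∨ ¬q)), 0
3. ¬q, 0
4. ◇(q ∨ ¬q), 0
5. ¬◇◇(q ∨ ¬q), 0
6. ¬◇(q ∨ ¬q), 0
7. ¬(q ∨ ¬q), 0
8. q, 0
Accessibility: 0R0
Branch closes: q and ¬q both at 0.
Every branch closes (one shown): valid in T, hence also in S4, S5 (every theorem of T is a theorem of S4 and S5).
K-tableau for the negation ¬((◇(q ∨ ¬q) → ◇◇(q ∨ ¬q)) ∨ q):
1. ¬((◇(q ∨ ¬q) → ◇◇(q ∨ ¬q)) ∨ q), 0
2. ¬(◇(q ∨ ¬q) → ◇◇(q ∨ ¬q)), 0
3. ¬q, 0
4. ◇(q ∨ ¬q), 0
5. ¬◇◇(q ∨ ¬q), 0
6. q ∨ ¬q, 1
7. ¬◇(q ∨ ¬q), 1
8. ¬q, 1
Accessibility: 0R1
Complete open branch: countermodel on a K-frame, so not valid in K.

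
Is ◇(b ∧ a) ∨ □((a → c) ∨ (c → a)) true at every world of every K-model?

Valid

Tableau for the negation ¬(◇(b ∧ a) ∨ □((a → c) ∨ (c → a))):
1. ¬(◇(b ∧ a) ∨ □((a → c) ∨ (c → a))), 0
2. ¬◇(b ∧ a), 0   [¬∨-rule on 1]
3. ¬□((a → c) ∨ (c → a)), 0   [¬∨-rule on 1]
4. ¬((a → c) ∨ (c → a)), 1   [¬□-rule on 3: fresh world 1, 0R1]
5. ¬(a → c), 1   [¬∨-rule on 4]
6. ¬(c → a), 1   [¬∨-rule on 4]
7. a, 1   [¬→-rule on 5]
8. ¬c, 1   [¬→-rule on 5]
9. c, 1   [¬→-rule on 6]
10. ¬a, 1   [¬→-rule on 6]
Accessibility: 0R1
Branch closes: c and ¬c both at 1.
Every branch of the negation's tableau closes; the branch above is one of them.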